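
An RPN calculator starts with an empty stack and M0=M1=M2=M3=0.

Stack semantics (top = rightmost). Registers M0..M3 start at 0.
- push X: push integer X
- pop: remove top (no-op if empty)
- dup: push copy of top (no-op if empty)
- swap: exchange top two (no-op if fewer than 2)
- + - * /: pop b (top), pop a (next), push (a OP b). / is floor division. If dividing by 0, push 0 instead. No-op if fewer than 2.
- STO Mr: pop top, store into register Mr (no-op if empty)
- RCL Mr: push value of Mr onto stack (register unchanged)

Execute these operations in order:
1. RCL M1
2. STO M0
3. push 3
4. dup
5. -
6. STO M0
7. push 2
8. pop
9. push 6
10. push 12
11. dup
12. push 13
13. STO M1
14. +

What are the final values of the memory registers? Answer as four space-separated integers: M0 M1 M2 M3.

Answer: 0 13 0 0

Derivation:
After op 1 (RCL M1): stack=[0] mem=[0,0,0,0]
After op 2 (STO M0): stack=[empty] mem=[0,0,0,0]
After op 3 (push 3): stack=[3] mem=[0,0,0,0]
After op 4 (dup): stack=[3,3] mem=[0,0,0,0]
After op 5 (-): stack=[0] mem=[0,0,0,0]
After op 6 (STO M0): stack=[empty] mem=[0,0,0,0]
After op 7 (push 2): stack=[2] mem=[0,0,0,0]
After op 8 (pop): stack=[empty] mem=[0,0,0,0]
After op 9 (push 6): stack=[6] mem=[0,0,0,0]
After op 10 (push 12): stack=[6,12] mem=[0,0,0,0]
After op 11 (dup): stack=[6,12,12] mem=[0,0,0,0]
After op 12 (push 13): stack=[6,12,12,13] mem=[0,0,0,0]
After op 13 (STO M1): stack=[6,12,12] mem=[0,13,0,0]
After op 14 (+): stack=[6,24] mem=[0,13,0,0]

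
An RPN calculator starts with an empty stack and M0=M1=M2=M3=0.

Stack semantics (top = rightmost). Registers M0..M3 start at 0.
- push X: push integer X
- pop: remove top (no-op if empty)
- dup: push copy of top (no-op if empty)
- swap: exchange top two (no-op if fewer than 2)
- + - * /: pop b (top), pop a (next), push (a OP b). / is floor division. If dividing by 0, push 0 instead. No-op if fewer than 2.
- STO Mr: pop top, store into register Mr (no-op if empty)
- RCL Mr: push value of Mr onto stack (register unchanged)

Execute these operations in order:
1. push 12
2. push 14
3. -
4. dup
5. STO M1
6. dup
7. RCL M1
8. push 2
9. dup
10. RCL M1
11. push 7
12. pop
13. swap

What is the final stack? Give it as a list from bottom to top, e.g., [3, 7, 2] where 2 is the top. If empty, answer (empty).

After op 1 (push 12): stack=[12] mem=[0,0,0,0]
After op 2 (push 14): stack=[12,14] mem=[0,0,0,0]
After op 3 (-): stack=[-2] mem=[0,0,0,0]
After op 4 (dup): stack=[-2,-2] mem=[0,0,0,0]
After op 5 (STO M1): stack=[-2] mem=[0,-2,0,0]
After op 6 (dup): stack=[-2,-2] mem=[0,-2,0,0]
After op 7 (RCL M1): stack=[-2,-2,-2] mem=[0,-2,0,0]
After op 8 (push 2): stack=[-2,-2,-2,2] mem=[0,-2,0,0]
After op 9 (dup): stack=[-2,-2,-2,2,2] mem=[0,-2,0,0]
After op 10 (RCL M1): stack=[-2,-2,-2,2,2,-2] mem=[0,-2,0,0]
After op 11 (push 7): stack=[-2,-2,-2,2,2,-2,7] mem=[0,-2,0,0]
After op 12 (pop): stack=[-2,-2,-2,2,2,-2] mem=[0,-2,0,0]
After op 13 (swap): stack=[-2,-2,-2,2,-2,2] mem=[0,-2,0,0]

Answer: [-2, -2, -2, 2, -2, 2]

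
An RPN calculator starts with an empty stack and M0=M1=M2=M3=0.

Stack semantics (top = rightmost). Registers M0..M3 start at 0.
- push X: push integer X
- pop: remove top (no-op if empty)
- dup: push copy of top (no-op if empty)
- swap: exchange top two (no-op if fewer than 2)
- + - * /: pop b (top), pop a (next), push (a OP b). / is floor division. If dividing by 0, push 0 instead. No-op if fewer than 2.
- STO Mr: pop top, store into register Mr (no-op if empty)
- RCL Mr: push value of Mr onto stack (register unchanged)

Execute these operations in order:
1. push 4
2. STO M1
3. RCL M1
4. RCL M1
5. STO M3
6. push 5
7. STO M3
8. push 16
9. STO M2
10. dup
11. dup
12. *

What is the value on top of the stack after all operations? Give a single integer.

Answer: 16

Derivation:
After op 1 (push 4): stack=[4] mem=[0,0,0,0]
After op 2 (STO M1): stack=[empty] mem=[0,4,0,0]
After op 3 (RCL M1): stack=[4] mem=[0,4,0,0]
After op 4 (RCL M1): stack=[4,4] mem=[0,4,0,0]
After op 5 (STO M3): stack=[4] mem=[0,4,0,4]
After op 6 (push 5): stack=[4,5] mem=[0,4,0,4]
After op 7 (STO M3): stack=[4] mem=[0,4,0,5]
After op 8 (push 16): stack=[4,16] mem=[0,4,0,5]
After op 9 (STO M2): stack=[4] mem=[0,4,16,5]
After op 10 (dup): stack=[4,4] mem=[0,4,16,5]
After op 11 (dup): stack=[4,4,4] mem=[0,4,16,5]
After op 12 (*): stack=[4,16] mem=[0,4,16,5]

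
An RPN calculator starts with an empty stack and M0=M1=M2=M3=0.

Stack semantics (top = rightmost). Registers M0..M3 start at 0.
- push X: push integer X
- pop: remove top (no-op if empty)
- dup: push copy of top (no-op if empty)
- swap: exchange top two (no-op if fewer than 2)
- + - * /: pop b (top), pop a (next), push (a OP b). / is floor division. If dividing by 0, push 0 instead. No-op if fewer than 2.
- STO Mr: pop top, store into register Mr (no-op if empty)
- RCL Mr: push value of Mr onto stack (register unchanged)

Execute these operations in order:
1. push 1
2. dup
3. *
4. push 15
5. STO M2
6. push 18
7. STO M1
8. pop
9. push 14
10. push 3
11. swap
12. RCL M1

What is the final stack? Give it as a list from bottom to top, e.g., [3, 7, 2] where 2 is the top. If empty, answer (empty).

Answer: [3, 14, 18]

Derivation:
After op 1 (push 1): stack=[1] mem=[0,0,0,0]
After op 2 (dup): stack=[1,1] mem=[0,0,0,0]
After op 3 (*): stack=[1] mem=[0,0,0,0]
After op 4 (push 15): stack=[1,15] mem=[0,0,0,0]
After op 5 (STO M2): stack=[1] mem=[0,0,15,0]
After op 6 (push 18): stack=[1,18] mem=[0,0,15,0]
After op 7 (STO M1): stack=[1] mem=[0,18,15,0]
After op 8 (pop): stack=[empty] mem=[0,18,15,0]
After op 9 (push 14): stack=[14] mem=[0,18,15,0]
After op 10 (push 3): stack=[14,3] mem=[0,18,15,0]
After op 11 (swap): stack=[3,14] mem=[0,18,15,0]
After op 12 (RCL M1): stack=[3,14,18] mem=[0,18,15,0]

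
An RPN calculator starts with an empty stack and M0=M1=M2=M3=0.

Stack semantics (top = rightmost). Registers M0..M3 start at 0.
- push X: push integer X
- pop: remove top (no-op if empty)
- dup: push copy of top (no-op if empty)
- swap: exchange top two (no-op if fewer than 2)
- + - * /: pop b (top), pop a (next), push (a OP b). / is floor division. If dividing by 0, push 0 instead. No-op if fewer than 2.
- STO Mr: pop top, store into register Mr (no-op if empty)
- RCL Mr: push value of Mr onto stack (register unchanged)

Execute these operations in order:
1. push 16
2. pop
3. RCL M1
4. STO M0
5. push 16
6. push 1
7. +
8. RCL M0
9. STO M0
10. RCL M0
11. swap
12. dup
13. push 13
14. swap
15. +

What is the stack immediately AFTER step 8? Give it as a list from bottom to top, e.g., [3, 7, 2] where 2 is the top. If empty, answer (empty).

After op 1 (push 16): stack=[16] mem=[0,0,0,0]
After op 2 (pop): stack=[empty] mem=[0,0,0,0]
After op 3 (RCL M1): stack=[0] mem=[0,0,0,0]
After op 4 (STO M0): stack=[empty] mem=[0,0,0,0]
After op 5 (push 16): stack=[16] mem=[0,0,0,0]
After op 6 (push 1): stack=[16,1] mem=[0,0,0,0]
After op 7 (+): stack=[17] mem=[0,0,0,0]
After op 8 (RCL M0): stack=[17,0] mem=[0,0,0,0]

[17, 0]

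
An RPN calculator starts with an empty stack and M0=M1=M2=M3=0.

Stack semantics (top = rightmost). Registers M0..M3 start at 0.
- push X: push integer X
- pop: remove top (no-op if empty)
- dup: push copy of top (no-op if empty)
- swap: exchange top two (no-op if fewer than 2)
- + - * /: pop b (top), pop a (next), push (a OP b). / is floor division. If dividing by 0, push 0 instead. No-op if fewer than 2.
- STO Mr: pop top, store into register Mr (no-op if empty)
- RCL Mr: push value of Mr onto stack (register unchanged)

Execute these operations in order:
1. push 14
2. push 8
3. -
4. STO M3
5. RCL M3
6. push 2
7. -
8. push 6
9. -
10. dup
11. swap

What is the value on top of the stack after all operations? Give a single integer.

Answer: -2

Derivation:
After op 1 (push 14): stack=[14] mem=[0,0,0,0]
After op 2 (push 8): stack=[14,8] mem=[0,0,0,0]
After op 3 (-): stack=[6] mem=[0,0,0,0]
After op 4 (STO M3): stack=[empty] mem=[0,0,0,6]
After op 5 (RCL M3): stack=[6] mem=[0,0,0,6]
After op 6 (push 2): stack=[6,2] mem=[0,0,0,6]
After op 7 (-): stack=[4] mem=[0,0,0,6]
After op 8 (push 6): stack=[4,6] mem=[0,0,0,6]
After op 9 (-): stack=[-2] mem=[0,0,0,6]
After op 10 (dup): stack=[-2,-2] mem=[0,0,0,6]
After op 11 (swap): stack=[-2,-2] mem=[0,0,0,6]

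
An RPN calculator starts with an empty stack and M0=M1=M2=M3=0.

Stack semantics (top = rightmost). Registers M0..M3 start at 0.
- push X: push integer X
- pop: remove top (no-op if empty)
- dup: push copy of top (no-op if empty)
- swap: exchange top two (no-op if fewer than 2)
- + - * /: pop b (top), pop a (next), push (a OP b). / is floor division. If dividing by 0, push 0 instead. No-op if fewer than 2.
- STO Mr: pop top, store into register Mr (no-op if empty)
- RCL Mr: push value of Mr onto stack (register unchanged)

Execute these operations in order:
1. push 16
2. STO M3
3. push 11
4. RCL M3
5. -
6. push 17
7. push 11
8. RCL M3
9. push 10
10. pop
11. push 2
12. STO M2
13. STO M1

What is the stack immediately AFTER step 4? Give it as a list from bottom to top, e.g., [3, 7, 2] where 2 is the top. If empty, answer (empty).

After op 1 (push 16): stack=[16] mem=[0,0,0,0]
After op 2 (STO M3): stack=[empty] mem=[0,0,0,16]
After op 3 (push 11): stack=[11] mem=[0,0,0,16]
After op 4 (RCL M3): stack=[11,16] mem=[0,0,0,16]

[11, 16]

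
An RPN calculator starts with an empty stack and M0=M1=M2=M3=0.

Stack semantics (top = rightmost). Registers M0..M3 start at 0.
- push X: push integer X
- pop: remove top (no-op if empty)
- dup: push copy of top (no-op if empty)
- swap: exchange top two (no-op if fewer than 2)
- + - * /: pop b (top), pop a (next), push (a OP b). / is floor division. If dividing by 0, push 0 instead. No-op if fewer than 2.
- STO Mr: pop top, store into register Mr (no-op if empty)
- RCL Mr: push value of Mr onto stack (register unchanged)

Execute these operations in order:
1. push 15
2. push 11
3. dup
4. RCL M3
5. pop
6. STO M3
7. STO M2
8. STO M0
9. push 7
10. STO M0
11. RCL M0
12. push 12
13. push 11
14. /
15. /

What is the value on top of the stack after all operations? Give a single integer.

After op 1 (push 15): stack=[15] mem=[0,0,0,0]
After op 2 (push 11): stack=[15,11] mem=[0,0,0,0]
After op 3 (dup): stack=[15,11,11] mem=[0,0,0,0]
After op 4 (RCL M3): stack=[15,11,11,0] mem=[0,0,0,0]
After op 5 (pop): stack=[15,11,11] mem=[0,0,0,0]
After op 6 (STO M3): stack=[15,11] mem=[0,0,0,11]
After op 7 (STO M2): stack=[15] mem=[0,0,11,11]
After op 8 (STO M0): stack=[empty] mem=[15,0,11,11]
After op 9 (push 7): stack=[7] mem=[15,0,11,11]
After op 10 (STO M0): stack=[empty] mem=[7,0,11,11]
After op 11 (RCL M0): stack=[7] mem=[7,0,11,11]
After op 12 (push 12): stack=[7,12] mem=[7,0,11,11]
After op 13 (push 11): stack=[7,12,11] mem=[7,0,11,11]
After op 14 (/): stack=[7,1] mem=[7,0,11,11]
After op 15 (/): stack=[7] mem=[7,0,11,11]

Answer: 7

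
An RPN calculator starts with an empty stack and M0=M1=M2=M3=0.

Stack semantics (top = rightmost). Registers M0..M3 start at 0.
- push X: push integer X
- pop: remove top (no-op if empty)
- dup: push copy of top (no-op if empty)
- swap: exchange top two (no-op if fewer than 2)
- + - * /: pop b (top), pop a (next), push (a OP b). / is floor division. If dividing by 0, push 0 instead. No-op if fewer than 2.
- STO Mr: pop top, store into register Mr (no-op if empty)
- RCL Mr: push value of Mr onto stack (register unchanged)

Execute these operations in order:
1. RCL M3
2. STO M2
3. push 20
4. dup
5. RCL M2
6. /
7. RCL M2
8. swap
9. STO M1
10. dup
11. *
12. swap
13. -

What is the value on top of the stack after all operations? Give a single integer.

Answer: -20

Derivation:
After op 1 (RCL M3): stack=[0] mem=[0,0,0,0]
After op 2 (STO M2): stack=[empty] mem=[0,0,0,0]
After op 3 (push 20): stack=[20] mem=[0,0,0,0]
After op 4 (dup): stack=[20,20] mem=[0,0,0,0]
After op 5 (RCL M2): stack=[20,20,0] mem=[0,0,0,0]
After op 6 (/): stack=[20,0] mem=[0,0,0,0]
After op 7 (RCL M2): stack=[20,0,0] mem=[0,0,0,0]
After op 8 (swap): stack=[20,0,0] mem=[0,0,0,0]
After op 9 (STO M1): stack=[20,0] mem=[0,0,0,0]
After op 10 (dup): stack=[20,0,0] mem=[0,0,0,0]
After op 11 (*): stack=[20,0] mem=[0,0,0,0]
After op 12 (swap): stack=[0,20] mem=[0,0,0,0]
After op 13 (-): stack=[-20] mem=[0,0,0,0]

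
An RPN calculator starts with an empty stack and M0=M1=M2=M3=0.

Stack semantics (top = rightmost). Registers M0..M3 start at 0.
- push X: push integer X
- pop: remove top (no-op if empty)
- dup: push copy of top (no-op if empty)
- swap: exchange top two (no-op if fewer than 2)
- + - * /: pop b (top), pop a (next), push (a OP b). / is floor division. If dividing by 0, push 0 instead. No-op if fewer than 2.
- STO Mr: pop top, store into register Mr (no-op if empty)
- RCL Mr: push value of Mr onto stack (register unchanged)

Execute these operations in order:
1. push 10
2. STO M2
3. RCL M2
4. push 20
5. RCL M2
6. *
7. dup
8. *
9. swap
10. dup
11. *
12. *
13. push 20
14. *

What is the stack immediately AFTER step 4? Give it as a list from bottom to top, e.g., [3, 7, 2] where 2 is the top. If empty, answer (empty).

After op 1 (push 10): stack=[10] mem=[0,0,0,0]
After op 2 (STO M2): stack=[empty] mem=[0,0,10,0]
After op 3 (RCL M2): stack=[10] mem=[0,0,10,0]
After op 4 (push 20): stack=[10,20] mem=[0,0,10,0]

[10, 20]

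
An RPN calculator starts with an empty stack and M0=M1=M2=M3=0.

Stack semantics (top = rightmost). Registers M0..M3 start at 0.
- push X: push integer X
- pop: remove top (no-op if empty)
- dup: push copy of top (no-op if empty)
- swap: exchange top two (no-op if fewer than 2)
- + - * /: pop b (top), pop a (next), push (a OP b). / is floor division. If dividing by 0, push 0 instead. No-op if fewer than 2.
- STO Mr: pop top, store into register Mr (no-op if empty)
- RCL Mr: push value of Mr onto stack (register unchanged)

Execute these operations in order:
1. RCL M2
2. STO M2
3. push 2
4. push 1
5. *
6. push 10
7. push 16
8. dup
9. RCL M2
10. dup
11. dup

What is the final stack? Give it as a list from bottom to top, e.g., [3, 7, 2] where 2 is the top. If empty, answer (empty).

Answer: [2, 10, 16, 16, 0, 0, 0]

Derivation:
After op 1 (RCL M2): stack=[0] mem=[0,0,0,0]
After op 2 (STO M2): stack=[empty] mem=[0,0,0,0]
After op 3 (push 2): stack=[2] mem=[0,0,0,0]
After op 4 (push 1): stack=[2,1] mem=[0,0,0,0]
After op 5 (*): stack=[2] mem=[0,0,0,0]
After op 6 (push 10): stack=[2,10] mem=[0,0,0,0]
After op 7 (push 16): stack=[2,10,16] mem=[0,0,0,0]
After op 8 (dup): stack=[2,10,16,16] mem=[0,0,0,0]
After op 9 (RCL M2): stack=[2,10,16,16,0] mem=[0,0,0,0]
After op 10 (dup): stack=[2,10,16,16,0,0] mem=[0,0,0,0]
After op 11 (dup): stack=[2,10,16,16,0,0,0] mem=[0,0,0,0]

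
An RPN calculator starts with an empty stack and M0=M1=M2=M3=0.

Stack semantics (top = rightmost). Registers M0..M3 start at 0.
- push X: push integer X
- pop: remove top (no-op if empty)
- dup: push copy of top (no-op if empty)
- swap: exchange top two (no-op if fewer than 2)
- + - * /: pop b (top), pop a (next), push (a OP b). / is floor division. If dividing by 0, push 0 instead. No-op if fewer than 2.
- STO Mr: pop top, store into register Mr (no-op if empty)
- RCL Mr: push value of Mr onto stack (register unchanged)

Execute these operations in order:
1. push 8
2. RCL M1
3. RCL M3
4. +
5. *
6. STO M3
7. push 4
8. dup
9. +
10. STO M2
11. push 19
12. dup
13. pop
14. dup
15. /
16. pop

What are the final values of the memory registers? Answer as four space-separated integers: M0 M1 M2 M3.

Answer: 0 0 8 0

Derivation:
After op 1 (push 8): stack=[8] mem=[0,0,0,0]
After op 2 (RCL M1): stack=[8,0] mem=[0,0,0,0]
After op 3 (RCL M3): stack=[8,0,0] mem=[0,0,0,0]
After op 4 (+): stack=[8,0] mem=[0,0,0,0]
After op 5 (*): stack=[0] mem=[0,0,0,0]
After op 6 (STO M3): stack=[empty] mem=[0,0,0,0]
After op 7 (push 4): stack=[4] mem=[0,0,0,0]
After op 8 (dup): stack=[4,4] mem=[0,0,0,0]
After op 9 (+): stack=[8] mem=[0,0,0,0]
After op 10 (STO M2): stack=[empty] mem=[0,0,8,0]
After op 11 (push 19): stack=[19] mem=[0,0,8,0]
After op 12 (dup): stack=[19,19] mem=[0,0,8,0]
After op 13 (pop): stack=[19] mem=[0,0,8,0]
After op 14 (dup): stack=[19,19] mem=[0,0,8,0]
After op 15 (/): stack=[1] mem=[0,0,8,0]
After op 16 (pop): stack=[empty] mem=[0,0,8,0]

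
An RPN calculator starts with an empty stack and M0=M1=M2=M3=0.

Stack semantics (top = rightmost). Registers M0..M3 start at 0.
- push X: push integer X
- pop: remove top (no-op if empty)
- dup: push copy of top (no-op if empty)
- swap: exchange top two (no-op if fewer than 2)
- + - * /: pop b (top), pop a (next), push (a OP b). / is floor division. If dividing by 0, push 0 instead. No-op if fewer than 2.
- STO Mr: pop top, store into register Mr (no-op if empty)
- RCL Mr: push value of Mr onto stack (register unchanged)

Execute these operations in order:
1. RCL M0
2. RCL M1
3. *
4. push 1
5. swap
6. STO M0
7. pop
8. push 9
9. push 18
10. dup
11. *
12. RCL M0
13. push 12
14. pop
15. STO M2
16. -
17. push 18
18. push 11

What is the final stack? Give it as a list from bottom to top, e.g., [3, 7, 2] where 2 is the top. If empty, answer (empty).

After op 1 (RCL M0): stack=[0] mem=[0,0,0,0]
After op 2 (RCL M1): stack=[0,0] mem=[0,0,0,0]
After op 3 (*): stack=[0] mem=[0,0,0,0]
After op 4 (push 1): stack=[0,1] mem=[0,0,0,0]
After op 5 (swap): stack=[1,0] mem=[0,0,0,0]
After op 6 (STO M0): stack=[1] mem=[0,0,0,0]
After op 7 (pop): stack=[empty] mem=[0,0,0,0]
After op 8 (push 9): stack=[9] mem=[0,0,0,0]
After op 9 (push 18): stack=[9,18] mem=[0,0,0,0]
After op 10 (dup): stack=[9,18,18] mem=[0,0,0,0]
After op 11 (*): stack=[9,324] mem=[0,0,0,0]
After op 12 (RCL M0): stack=[9,324,0] mem=[0,0,0,0]
After op 13 (push 12): stack=[9,324,0,12] mem=[0,0,0,0]
After op 14 (pop): stack=[9,324,0] mem=[0,0,0,0]
After op 15 (STO M2): stack=[9,324] mem=[0,0,0,0]
After op 16 (-): stack=[-315] mem=[0,0,0,0]
After op 17 (push 18): stack=[-315,18] mem=[0,0,0,0]
After op 18 (push 11): stack=[-315,18,11] mem=[0,0,0,0]

Answer: [-315, 18, 11]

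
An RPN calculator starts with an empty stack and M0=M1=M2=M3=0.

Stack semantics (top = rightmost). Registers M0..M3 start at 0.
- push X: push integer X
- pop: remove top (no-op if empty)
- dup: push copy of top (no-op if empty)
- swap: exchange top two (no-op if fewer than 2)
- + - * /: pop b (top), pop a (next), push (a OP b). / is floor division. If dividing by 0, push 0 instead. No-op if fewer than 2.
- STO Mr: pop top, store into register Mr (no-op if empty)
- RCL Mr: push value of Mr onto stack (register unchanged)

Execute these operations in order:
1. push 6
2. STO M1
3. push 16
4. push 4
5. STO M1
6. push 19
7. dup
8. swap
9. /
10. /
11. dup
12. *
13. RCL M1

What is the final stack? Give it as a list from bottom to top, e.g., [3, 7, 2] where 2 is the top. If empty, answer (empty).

Answer: [256, 4]

Derivation:
After op 1 (push 6): stack=[6] mem=[0,0,0,0]
After op 2 (STO M1): stack=[empty] mem=[0,6,0,0]
After op 3 (push 16): stack=[16] mem=[0,6,0,0]
After op 4 (push 4): stack=[16,4] mem=[0,6,0,0]
After op 5 (STO M1): stack=[16] mem=[0,4,0,0]
After op 6 (push 19): stack=[16,19] mem=[0,4,0,0]
After op 7 (dup): stack=[16,19,19] mem=[0,4,0,0]
After op 8 (swap): stack=[16,19,19] mem=[0,4,0,0]
After op 9 (/): stack=[16,1] mem=[0,4,0,0]
After op 10 (/): stack=[16] mem=[0,4,0,0]
After op 11 (dup): stack=[16,16] mem=[0,4,0,0]
After op 12 (*): stack=[256] mem=[0,4,0,0]
After op 13 (RCL M1): stack=[256,4] mem=[0,4,0,0]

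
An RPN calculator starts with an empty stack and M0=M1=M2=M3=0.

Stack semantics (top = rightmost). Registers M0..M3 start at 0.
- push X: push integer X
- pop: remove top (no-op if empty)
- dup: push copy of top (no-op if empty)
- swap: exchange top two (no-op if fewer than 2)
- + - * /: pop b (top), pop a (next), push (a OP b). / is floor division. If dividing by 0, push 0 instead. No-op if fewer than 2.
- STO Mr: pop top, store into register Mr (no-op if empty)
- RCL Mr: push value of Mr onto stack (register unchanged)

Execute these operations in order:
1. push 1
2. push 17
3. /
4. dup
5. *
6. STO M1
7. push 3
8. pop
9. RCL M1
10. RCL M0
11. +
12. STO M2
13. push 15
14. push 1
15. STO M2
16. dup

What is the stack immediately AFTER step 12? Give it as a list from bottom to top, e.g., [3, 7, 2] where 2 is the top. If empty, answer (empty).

After op 1 (push 1): stack=[1] mem=[0,0,0,0]
After op 2 (push 17): stack=[1,17] mem=[0,0,0,0]
After op 3 (/): stack=[0] mem=[0,0,0,0]
After op 4 (dup): stack=[0,0] mem=[0,0,0,0]
After op 5 (*): stack=[0] mem=[0,0,0,0]
After op 6 (STO M1): stack=[empty] mem=[0,0,0,0]
After op 7 (push 3): stack=[3] mem=[0,0,0,0]
After op 8 (pop): stack=[empty] mem=[0,0,0,0]
After op 9 (RCL M1): stack=[0] mem=[0,0,0,0]
After op 10 (RCL M0): stack=[0,0] mem=[0,0,0,0]
After op 11 (+): stack=[0] mem=[0,0,0,0]
After op 12 (STO M2): stack=[empty] mem=[0,0,0,0]

(empty)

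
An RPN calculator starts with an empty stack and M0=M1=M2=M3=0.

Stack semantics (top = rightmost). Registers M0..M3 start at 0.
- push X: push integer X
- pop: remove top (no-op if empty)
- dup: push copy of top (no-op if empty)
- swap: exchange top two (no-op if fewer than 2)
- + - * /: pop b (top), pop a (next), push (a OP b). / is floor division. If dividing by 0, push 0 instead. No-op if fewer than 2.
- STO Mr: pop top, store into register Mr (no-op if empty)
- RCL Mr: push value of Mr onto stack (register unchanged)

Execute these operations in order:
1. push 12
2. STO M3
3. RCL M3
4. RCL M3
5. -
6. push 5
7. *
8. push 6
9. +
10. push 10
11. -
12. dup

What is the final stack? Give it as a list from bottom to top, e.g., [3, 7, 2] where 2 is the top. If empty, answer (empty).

Answer: [-4, -4]

Derivation:
After op 1 (push 12): stack=[12] mem=[0,0,0,0]
After op 2 (STO M3): stack=[empty] mem=[0,0,0,12]
After op 3 (RCL M3): stack=[12] mem=[0,0,0,12]
After op 4 (RCL M3): stack=[12,12] mem=[0,0,0,12]
After op 5 (-): stack=[0] mem=[0,0,0,12]
After op 6 (push 5): stack=[0,5] mem=[0,0,0,12]
After op 7 (*): stack=[0] mem=[0,0,0,12]
After op 8 (push 6): stack=[0,6] mem=[0,0,0,12]
After op 9 (+): stack=[6] mem=[0,0,0,12]
After op 10 (push 10): stack=[6,10] mem=[0,0,0,12]
After op 11 (-): stack=[-4] mem=[0,0,0,12]
After op 12 (dup): stack=[-4,-4] mem=[0,0,0,12]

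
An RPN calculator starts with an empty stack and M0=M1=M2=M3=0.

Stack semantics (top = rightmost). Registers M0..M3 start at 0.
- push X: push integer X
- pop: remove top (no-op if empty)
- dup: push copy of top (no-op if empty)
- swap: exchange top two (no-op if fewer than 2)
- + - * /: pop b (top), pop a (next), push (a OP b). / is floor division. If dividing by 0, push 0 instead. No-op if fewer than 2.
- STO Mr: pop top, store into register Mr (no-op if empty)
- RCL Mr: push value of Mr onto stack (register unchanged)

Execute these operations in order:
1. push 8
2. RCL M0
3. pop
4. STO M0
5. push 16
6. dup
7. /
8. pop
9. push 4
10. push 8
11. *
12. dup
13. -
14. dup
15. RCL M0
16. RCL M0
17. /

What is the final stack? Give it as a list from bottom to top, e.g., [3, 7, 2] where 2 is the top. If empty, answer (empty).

After op 1 (push 8): stack=[8] mem=[0,0,0,0]
After op 2 (RCL M0): stack=[8,0] mem=[0,0,0,0]
After op 3 (pop): stack=[8] mem=[0,0,0,0]
After op 4 (STO M0): stack=[empty] mem=[8,0,0,0]
After op 5 (push 16): stack=[16] mem=[8,0,0,0]
After op 6 (dup): stack=[16,16] mem=[8,0,0,0]
After op 7 (/): stack=[1] mem=[8,0,0,0]
After op 8 (pop): stack=[empty] mem=[8,0,0,0]
After op 9 (push 4): stack=[4] mem=[8,0,0,0]
After op 10 (push 8): stack=[4,8] mem=[8,0,0,0]
After op 11 (*): stack=[32] mem=[8,0,0,0]
After op 12 (dup): stack=[32,32] mem=[8,0,0,0]
After op 13 (-): stack=[0] mem=[8,0,0,0]
After op 14 (dup): stack=[0,0] mem=[8,0,0,0]
After op 15 (RCL M0): stack=[0,0,8] mem=[8,0,0,0]
After op 16 (RCL M0): stack=[0,0,8,8] mem=[8,0,0,0]
After op 17 (/): stack=[0,0,1] mem=[8,0,0,0]

Answer: [0, 0, 1]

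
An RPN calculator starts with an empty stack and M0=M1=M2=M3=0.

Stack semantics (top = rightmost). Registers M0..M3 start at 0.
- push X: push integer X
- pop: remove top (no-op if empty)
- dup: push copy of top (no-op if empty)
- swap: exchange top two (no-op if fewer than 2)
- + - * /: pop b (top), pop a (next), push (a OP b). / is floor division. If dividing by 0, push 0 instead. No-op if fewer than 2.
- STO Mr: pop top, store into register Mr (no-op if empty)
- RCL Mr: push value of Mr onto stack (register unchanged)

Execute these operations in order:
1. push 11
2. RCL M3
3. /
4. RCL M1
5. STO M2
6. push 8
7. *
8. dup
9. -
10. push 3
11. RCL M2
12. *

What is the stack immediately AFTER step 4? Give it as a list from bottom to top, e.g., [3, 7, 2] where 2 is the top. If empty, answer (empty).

After op 1 (push 11): stack=[11] mem=[0,0,0,0]
After op 2 (RCL M3): stack=[11,0] mem=[0,0,0,0]
After op 3 (/): stack=[0] mem=[0,0,0,0]
After op 4 (RCL M1): stack=[0,0] mem=[0,0,0,0]

[0, 0]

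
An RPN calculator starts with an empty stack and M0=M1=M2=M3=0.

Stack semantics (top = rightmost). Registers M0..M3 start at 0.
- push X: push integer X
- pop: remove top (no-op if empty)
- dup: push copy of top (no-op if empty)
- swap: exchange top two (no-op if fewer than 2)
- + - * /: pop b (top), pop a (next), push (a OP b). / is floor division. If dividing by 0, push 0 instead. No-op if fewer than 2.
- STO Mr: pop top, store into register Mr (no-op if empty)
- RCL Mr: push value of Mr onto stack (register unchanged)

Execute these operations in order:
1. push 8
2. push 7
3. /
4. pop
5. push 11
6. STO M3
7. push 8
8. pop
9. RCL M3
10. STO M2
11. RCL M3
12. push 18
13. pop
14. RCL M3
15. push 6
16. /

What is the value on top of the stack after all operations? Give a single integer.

After op 1 (push 8): stack=[8] mem=[0,0,0,0]
After op 2 (push 7): stack=[8,7] mem=[0,0,0,0]
After op 3 (/): stack=[1] mem=[0,0,0,0]
After op 4 (pop): stack=[empty] mem=[0,0,0,0]
After op 5 (push 11): stack=[11] mem=[0,0,0,0]
After op 6 (STO M3): stack=[empty] mem=[0,0,0,11]
After op 7 (push 8): stack=[8] mem=[0,0,0,11]
After op 8 (pop): stack=[empty] mem=[0,0,0,11]
After op 9 (RCL M3): stack=[11] mem=[0,0,0,11]
After op 10 (STO M2): stack=[empty] mem=[0,0,11,11]
After op 11 (RCL M3): stack=[11] mem=[0,0,11,11]
After op 12 (push 18): stack=[11,18] mem=[0,0,11,11]
After op 13 (pop): stack=[11] mem=[0,0,11,11]
After op 14 (RCL M3): stack=[11,11] mem=[0,0,11,11]
After op 15 (push 6): stack=[11,11,6] mem=[0,0,11,11]
After op 16 (/): stack=[11,1] mem=[0,0,11,11]

Answer: 1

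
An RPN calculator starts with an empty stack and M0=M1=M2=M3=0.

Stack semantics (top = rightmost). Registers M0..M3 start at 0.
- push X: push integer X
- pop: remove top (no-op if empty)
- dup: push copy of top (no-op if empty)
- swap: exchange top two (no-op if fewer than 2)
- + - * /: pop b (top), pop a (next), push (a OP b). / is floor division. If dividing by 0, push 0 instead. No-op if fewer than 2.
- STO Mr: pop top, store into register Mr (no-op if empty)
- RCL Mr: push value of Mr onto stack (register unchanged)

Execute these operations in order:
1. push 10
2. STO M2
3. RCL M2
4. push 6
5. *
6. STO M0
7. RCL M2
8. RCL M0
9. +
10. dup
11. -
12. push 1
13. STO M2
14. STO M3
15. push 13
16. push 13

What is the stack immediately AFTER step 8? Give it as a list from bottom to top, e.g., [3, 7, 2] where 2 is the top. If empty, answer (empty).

After op 1 (push 10): stack=[10] mem=[0,0,0,0]
After op 2 (STO M2): stack=[empty] mem=[0,0,10,0]
After op 3 (RCL M2): stack=[10] mem=[0,0,10,0]
After op 4 (push 6): stack=[10,6] mem=[0,0,10,0]
After op 5 (*): stack=[60] mem=[0,0,10,0]
After op 6 (STO M0): stack=[empty] mem=[60,0,10,0]
After op 7 (RCL M2): stack=[10] mem=[60,0,10,0]
After op 8 (RCL M0): stack=[10,60] mem=[60,0,10,0]

[10, 60]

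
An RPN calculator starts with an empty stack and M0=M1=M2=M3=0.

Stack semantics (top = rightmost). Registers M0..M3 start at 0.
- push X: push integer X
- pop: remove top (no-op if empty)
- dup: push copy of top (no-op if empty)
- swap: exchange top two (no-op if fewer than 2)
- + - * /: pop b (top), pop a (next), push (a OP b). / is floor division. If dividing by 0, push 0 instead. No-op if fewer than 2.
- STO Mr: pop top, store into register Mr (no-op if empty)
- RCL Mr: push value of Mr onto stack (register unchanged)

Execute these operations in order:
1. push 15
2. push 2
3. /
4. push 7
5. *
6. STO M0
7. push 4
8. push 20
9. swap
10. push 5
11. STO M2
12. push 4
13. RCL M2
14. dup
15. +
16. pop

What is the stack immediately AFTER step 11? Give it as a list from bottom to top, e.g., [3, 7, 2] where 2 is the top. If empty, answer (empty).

After op 1 (push 15): stack=[15] mem=[0,0,0,0]
After op 2 (push 2): stack=[15,2] mem=[0,0,0,0]
After op 3 (/): stack=[7] mem=[0,0,0,0]
After op 4 (push 7): stack=[7,7] mem=[0,0,0,0]
After op 5 (*): stack=[49] mem=[0,0,0,0]
After op 6 (STO M0): stack=[empty] mem=[49,0,0,0]
After op 7 (push 4): stack=[4] mem=[49,0,0,0]
After op 8 (push 20): stack=[4,20] mem=[49,0,0,0]
After op 9 (swap): stack=[20,4] mem=[49,0,0,0]
After op 10 (push 5): stack=[20,4,5] mem=[49,0,0,0]
After op 11 (STO M2): stack=[20,4] mem=[49,0,5,0]

[20, 4]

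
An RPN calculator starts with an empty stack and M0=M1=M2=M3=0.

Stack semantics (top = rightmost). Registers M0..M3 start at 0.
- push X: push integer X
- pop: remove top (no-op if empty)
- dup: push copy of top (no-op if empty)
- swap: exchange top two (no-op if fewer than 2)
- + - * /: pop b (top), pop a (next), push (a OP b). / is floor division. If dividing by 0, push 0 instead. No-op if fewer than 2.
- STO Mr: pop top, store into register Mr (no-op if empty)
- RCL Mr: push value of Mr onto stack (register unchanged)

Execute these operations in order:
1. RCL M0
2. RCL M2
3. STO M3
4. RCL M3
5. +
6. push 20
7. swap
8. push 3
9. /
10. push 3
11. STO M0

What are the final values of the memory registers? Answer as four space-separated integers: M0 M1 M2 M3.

Answer: 3 0 0 0

Derivation:
After op 1 (RCL M0): stack=[0] mem=[0,0,0,0]
After op 2 (RCL M2): stack=[0,0] mem=[0,0,0,0]
After op 3 (STO M3): stack=[0] mem=[0,0,0,0]
After op 4 (RCL M3): stack=[0,0] mem=[0,0,0,0]
After op 5 (+): stack=[0] mem=[0,0,0,0]
After op 6 (push 20): stack=[0,20] mem=[0,0,0,0]
After op 7 (swap): stack=[20,0] mem=[0,0,0,0]
After op 8 (push 3): stack=[20,0,3] mem=[0,0,0,0]
After op 9 (/): stack=[20,0] mem=[0,0,0,0]
After op 10 (push 3): stack=[20,0,3] mem=[0,0,0,0]
After op 11 (STO M0): stack=[20,0] mem=[3,0,0,0]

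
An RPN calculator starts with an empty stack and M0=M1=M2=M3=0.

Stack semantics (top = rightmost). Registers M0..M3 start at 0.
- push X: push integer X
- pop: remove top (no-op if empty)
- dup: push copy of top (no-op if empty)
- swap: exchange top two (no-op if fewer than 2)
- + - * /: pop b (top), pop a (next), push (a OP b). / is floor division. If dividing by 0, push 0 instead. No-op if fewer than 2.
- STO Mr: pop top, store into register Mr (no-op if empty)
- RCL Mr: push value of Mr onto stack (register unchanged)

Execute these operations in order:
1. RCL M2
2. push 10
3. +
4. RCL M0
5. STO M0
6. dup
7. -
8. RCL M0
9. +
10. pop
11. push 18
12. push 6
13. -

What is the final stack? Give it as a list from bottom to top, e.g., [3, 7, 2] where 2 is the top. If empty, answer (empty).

After op 1 (RCL M2): stack=[0] mem=[0,0,0,0]
After op 2 (push 10): stack=[0,10] mem=[0,0,0,0]
After op 3 (+): stack=[10] mem=[0,0,0,0]
After op 4 (RCL M0): stack=[10,0] mem=[0,0,0,0]
After op 5 (STO M0): stack=[10] mem=[0,0,0,0]
After op 6 (dup): stack=[10,10] mem=[0,0,0,0]
After op 7 (-): stack=[0] mem=[0,0,0,0]
After op 8 (RCL M0): stack=[0,0] mem=[0,0,0,0]
After op 9 (+): stack=[0] mem=[0,0,0,0]
After op 10 (pop): stack=[empty] mem=[0,0,0,0]
After op 11 (push 18): stack=[18] mem=[0,0,0,0]
After op 12 (push 6): stack=[18,6] mem=[0,0,0,0]
After op 13 (-): stack=[12] mem=[0,0,0,0]

Answer: [12]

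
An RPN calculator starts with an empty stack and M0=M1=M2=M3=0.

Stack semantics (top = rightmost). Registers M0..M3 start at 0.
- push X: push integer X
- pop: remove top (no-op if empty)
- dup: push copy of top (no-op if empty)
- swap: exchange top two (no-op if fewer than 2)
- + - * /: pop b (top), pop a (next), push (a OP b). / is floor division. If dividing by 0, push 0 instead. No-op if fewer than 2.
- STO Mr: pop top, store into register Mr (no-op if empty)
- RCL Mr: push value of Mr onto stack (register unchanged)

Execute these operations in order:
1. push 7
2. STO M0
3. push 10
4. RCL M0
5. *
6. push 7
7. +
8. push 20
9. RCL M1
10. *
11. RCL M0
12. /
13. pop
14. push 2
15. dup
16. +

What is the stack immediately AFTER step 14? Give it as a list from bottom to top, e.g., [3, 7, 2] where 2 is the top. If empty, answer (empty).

After op 1 (push 7): stack=[7] mem=[0,0,0,0]
After op 2 (STO M0): stack=[empty] mem=[7,0,0,0]
After op 3 (push 10): stack=[10] mem=[7,0,0,0]
After op 4 (RCL M0): stack=[10,7] mem=[7,0,0,0]
After op 5 (*): stack=[70] mem=[7,0,0,0]
After op 6 (push 7): stack=[70,7] mem=[7,0,0,0]
After op 7 (+): stack=[77] mem=[7,0,0,0]
After op 8 (push 20): stack=[77,20] mem=[7,0,0,0]
After op 9 (RCL M1): stack=[77,20,0] mem=[7,0,0,0]
After op 10 (*): stack=[77,0] mem=[7,0,0,0]
After op 11 (RCL M0): stack=[77,0,7] mem=[7,0,0,0]
After op 12 (/): stack=[77,0] mem=[7,0,0,0]
After op 13 (pop): stack=[77] mem=[7,0,0,0]
After op 14 (push 2): stack=[77,2] mem=[7,0,0,0]

[77, 2]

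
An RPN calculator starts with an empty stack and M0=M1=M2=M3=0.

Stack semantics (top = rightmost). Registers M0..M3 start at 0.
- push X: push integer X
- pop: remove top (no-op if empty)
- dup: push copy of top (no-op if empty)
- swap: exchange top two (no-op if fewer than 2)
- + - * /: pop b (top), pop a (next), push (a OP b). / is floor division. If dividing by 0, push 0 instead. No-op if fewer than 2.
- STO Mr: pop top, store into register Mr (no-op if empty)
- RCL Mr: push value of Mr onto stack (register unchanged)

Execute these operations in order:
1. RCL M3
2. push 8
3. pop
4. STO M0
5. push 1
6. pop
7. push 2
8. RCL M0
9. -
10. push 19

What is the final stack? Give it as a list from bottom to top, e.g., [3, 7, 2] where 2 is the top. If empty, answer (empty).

After op 1 (RCL M3): stack=[0] mem=[0,0,0,0]
After op 2 (push 8): stack=[0,8] mem=[0,0,0,0]
After op 3 (pop): stack=[0] mem=[0,0,0,0]
After op 4 (STO M0): stack=[empty] mem=[0,0,0,0]
After op 5 (push 1): stack=[1] mem=[0,0,0,0]
After op 6 (pop): stack=[empty] mem=[0,0,0,0]
After op 7 (push 2): stack=[2] mem=[0,0,0,0]
After op 8 (RCL M0): stack=[2,0] mem=[0,0,0,0]
After op 9 (-): stack=[2] mem=[0,0,0,0]
After op 10 (push 19): stack=[2,19] mem=[0,0,0,0]

Answer: [2, 19]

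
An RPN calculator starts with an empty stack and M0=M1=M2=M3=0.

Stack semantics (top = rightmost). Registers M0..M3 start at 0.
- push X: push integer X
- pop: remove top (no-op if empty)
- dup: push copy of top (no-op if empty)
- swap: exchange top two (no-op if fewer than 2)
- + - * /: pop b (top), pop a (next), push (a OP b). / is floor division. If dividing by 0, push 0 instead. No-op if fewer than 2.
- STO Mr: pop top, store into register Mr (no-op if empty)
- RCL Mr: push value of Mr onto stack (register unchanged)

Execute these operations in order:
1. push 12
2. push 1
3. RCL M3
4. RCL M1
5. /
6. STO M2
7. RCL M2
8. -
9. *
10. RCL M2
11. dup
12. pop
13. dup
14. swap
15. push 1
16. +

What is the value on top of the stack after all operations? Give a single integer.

Answer: 1

Derivation:
After op 1 (push 12): stack=[12] mem=[0,0,0,0]
After op 2 (push 1): stack=[12,1] mem=[0,0,0,0]
After op 3 (RCL M3): stack=[12,1,0] mem=[0,0,0,0]
After op 4 (RCL M1): stack=[12,1,0,0] mem=[0,0,0,0]
After op 5 (/): stack=[12,1,0] mem=[0,0,0,0]
After op 6 (STO M2): stack=[12,1] mem=[0,0,0,0]
After op 7 (RCL M2): stack=[12,1,0] mem=[0,0,0,0]
After op 8 (-): stack=[12,1] mem=[0,0,0,0]
After op 9 (*): stack=[12] mem=[0,0,0,0]
After op 10 (RCL M2): stack=[12,0] mem=[0,0,0,0]
After op 11 (dup): stack=[12,0,0] mem=[0,0,0,0]
After op 12 (pop): stack=[12,0] mem=[0,0,0,0]
After op 13 (dup): stack=[12,0,0] mem=[0,0,0,0]
After op 14 (swap): stack=[12,0,0] mem=[0,0,0,0]
After op 15 (push 1): stack=[12,0,0,1] mem=[0,0,0,0]
After op 16 (+): stack=[12,0,1] mem=[0,0,0,0]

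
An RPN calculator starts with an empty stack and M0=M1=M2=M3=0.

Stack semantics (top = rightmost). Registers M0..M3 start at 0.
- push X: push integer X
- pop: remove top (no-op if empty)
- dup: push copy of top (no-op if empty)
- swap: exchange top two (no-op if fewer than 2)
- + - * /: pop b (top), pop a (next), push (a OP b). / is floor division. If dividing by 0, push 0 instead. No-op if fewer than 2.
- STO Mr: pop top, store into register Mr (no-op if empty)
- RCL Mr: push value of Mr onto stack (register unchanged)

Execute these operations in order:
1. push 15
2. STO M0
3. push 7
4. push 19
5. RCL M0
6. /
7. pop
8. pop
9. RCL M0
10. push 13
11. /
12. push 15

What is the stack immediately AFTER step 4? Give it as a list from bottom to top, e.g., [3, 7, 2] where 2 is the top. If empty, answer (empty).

After op 1 (push 15): stack=[15] mem=[0,0,0,0]
After op 2 (STO M0): stack=[empty] mem=[15,0,0,0]
After op 3 (push 7): stack=[7] mem=[15,0,0,0]
After op 4 (push 19): stack=[7,19] mem=[15,0,0,0]

[7, 19]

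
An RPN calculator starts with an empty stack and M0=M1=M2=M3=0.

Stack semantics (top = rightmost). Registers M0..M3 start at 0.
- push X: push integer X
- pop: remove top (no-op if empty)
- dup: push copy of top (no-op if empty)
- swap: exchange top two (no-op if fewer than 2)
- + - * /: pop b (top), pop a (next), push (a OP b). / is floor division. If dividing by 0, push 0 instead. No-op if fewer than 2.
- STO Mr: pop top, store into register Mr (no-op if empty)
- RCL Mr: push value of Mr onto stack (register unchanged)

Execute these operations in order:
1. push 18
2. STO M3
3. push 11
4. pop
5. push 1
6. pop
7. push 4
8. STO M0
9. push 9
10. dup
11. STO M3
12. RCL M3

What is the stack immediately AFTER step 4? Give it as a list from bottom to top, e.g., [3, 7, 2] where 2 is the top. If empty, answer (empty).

After op 1 (push 18): stack=[18] mem=[0,0,0,0]
After op 2 (STO M3): stack=[empty] mem=[0,0,0,18]
After op 3 (push 11): stack=[11] mem=[0,0,0,18]
After op 4 (pop): stack=[empty] mem=[0,0,0,18]

(empty)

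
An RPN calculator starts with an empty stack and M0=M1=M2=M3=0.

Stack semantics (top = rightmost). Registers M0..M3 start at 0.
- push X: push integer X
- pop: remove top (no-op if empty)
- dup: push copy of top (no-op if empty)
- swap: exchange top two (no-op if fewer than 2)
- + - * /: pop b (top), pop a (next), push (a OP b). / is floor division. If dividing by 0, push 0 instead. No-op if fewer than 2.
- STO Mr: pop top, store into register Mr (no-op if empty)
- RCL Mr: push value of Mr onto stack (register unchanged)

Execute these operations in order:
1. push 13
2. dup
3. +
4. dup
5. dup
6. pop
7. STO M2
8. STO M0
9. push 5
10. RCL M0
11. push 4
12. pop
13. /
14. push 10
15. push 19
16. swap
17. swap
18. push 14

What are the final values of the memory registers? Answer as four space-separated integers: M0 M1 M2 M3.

Answer: 26 0 26 0

Derivation:
After op 1 (push 13): stack=[13] mem=[0,0,0,0]
After op 2 (dup): stack=[13,13] mem=[0,0,0,0]
After op 3 (+): stack=[26] mem=[0,0,0,0]
After op 4 (dup): stack=[26,26] mem=[0,0,0,0]
After op 5 (dup): stack=[26,26,26] mem=[0,0,0,0]
After op 6 (pop): stack=[26,26] mem=[0,0,0,0]
After op 7 (STO M2): stack=[26] mem=[0,0,26,0]
After op 8 (STO M0): stack=[empty] mem=[26,0,26,0]
After op 9 (push 5): stack=[5] mem=[26,0,26,0]
After op 10 (RCL M0): stack=[5,26] mem=[26,0,26,0]
After op 11 (push 4): stack=[5,26,4] mem=[26,0,26,0]
After op 12 (pop): stack=[5,26] mem=[26,0,26,0]
After op 13 (/): stack=[0] mem=[26,0,26,0]
After op 14 (push 10): stack=[0,10] mem=[26,0,26,0]
After op 15 (push 19): stack=[0,10,19] mem=[26,0,26,0]
After op 16 (swap): stack=[0,19,10] mem=[26,0,26,0]
After op 17 (swap): stack=[0,10,19] mem=[26,0,26,0]
After op 18 (push 14): stack=[0,10,19,14] mem=[26,0,26,0]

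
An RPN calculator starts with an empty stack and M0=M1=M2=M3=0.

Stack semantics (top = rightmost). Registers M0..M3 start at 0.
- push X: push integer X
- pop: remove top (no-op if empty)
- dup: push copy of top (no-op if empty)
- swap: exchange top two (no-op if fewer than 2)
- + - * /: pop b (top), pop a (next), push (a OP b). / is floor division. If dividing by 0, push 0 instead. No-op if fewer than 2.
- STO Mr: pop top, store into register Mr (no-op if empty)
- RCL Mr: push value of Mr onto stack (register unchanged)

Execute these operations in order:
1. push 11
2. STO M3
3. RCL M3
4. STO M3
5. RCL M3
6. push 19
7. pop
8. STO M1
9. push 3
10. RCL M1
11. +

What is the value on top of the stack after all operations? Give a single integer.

After op 1 (push 11): stack=[11] mem=[0,0,0,0]
After op 2 (STO M3): stack=[empty] mem=[0,0,0,11]
After op 3 (RCL M3): stack=[11] mem=[0,0,0,11]
After op 4 (STO M3): stack=[empty] mem=[0,0,0,11]
After op 5 (RCL M3): stack=[11] mem=[0,0,0,11]
After op 6 (push 19): stack=[11,19] mem=[0,0,0,11]
After op 7 (pop): stack=[11] mem=[0,0,0,11]
After op 8 (STO M1): stack=[empty] mem=[0,11,0,11]
After op 9 (push 3): stack=[3] mem=[0,11,0,11]
After op 10 (RCL M1): stack=[3,11] mem=[0,11,0,11]
After op 11 (+): stack=[14] mem=[0,11,0,11]

Answer: 14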